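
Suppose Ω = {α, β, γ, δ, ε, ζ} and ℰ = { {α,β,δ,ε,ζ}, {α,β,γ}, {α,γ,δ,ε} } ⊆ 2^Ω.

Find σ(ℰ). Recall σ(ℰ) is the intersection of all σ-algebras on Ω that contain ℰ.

Take S₀ = ℰ ∪ {∅, Ω} = { {}, {α,β,γ}, {α,γ,δ,ε}, {α,β,δ,ε,ζ}, Ω }.
Step 1 adds 4:
  {γ}  = complement {α,β,δ,ε,ζ}
  {β,ζ}  = complement {α,γ,δ,ε}
  {δ,ε,ζ}  = complement {α,β,γ}
  {α,β,γ,δ,ε}  = {α,β,γ} ∪ {α,γ,δ,ε}
  [9 total]
Step 2: 6 new —
  {ζ}  = complement {α,β,γ,δ,ε}
  {β,γ,ζ}  = {β,ζ} ∪ {γ}
  {α,β,γ,ζ}  = {α,β,γ} ∪ {β,ζ}
  {β,δ,ε,ζ}  = {β,ζ} ∪ {δ,ε,ζ}
  {γ,δ,ε,ζ}  = {γ} ∪ {δ,ε,ζ}
  {α,γ,δ,ε,ζ}  = {α,γ,δ,ε} ∪ {δ,ε,ζ}
  [15 total]
Step 3: 7 new —
  {β}  = complement {α,γ,δ,ε,ζ}
  {α,β}  = complement {γ,δ,ε,ζ}
  {α,γ}  = complement {β,δ,ε,ζ}
  {γ,ζ}  = {γ} ∪ {ζ}
  {δ,ε}  = complement {α,β,γ,ζ}
  {α,δ,ε}  = complement {β,γ,ζ}
  {β,γ,δ,ε,ζ}  = {γ} ∪ {β,δ,ε,ζ}
  [22 total]
Step 4: +8 →
  {α}  = complement {β,γ,δ,ε,ζ}
  {β,γ}  = {β} ∪ {γ}
  {α,β,ζ}  = {α,β} ∪ {β,ζ}
  {α,γ,ζ}  = {α,γ} ∪ {ζ}
  {β,δ,ε}  = {β} ∪ {δ,ε}
  {γ,δ,ε}  = {δ,ε} ∪ {γ}
  {α,β,δ,ε}  = complement {γ,ζ}
  {α,δ,ε,ζ}  = {δ,ε,ζ} ∪ {α,δ,ε}
  [30 total]
Step 5: 2 new —
  {α,ζ}  = {ζ} ∪ {α}
  {β,γ,δ,ε}  = {γ,δ,ε} ∪ {β}
  [32 total]
After Step 6 the family is unchanged; done.

Hence σ(ℰ) has 32 members: { {}, {α}, {β}, {γ}, {ζ}, {α,β}, {α,γ}, {α,ζ}, {β,γ}, {β,ζ}, {γ,ζ}, {δ,ε}, {α,β,γ}, {α,β,ζ}, {α,γ,ζ}, {α,δ,ε}, {β,γ,ζ}, {β,δ,ε}, {γ,δ,ε}, {δ,ε,ζ}, {α,β,γ,ζ}, {α,β,δ,ε}, {α,γ,δ,ε}, {α,δ,ε,ζ}, {β,γ,δ,ε}, {β,δ,ε,ζ}, {γ,δ,ε,ζ}, {α,β,γ,δ,ε}, {α,β,δ,ε,ζ}, {α,γ,δ,ε,ζ}, {β,γ,δ,ε,ζ}, Ω }.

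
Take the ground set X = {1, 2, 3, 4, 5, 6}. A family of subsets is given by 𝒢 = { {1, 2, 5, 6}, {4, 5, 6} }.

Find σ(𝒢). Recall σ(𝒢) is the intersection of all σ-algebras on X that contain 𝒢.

Seed the family with 𝒢 together with ∅ and X: { {}, {4, 5, 6}, {1, 2, 5, 6}, X }.
Pass 1 (3 new):
  {3, 4}  = ᶜ of {1, 2, 5, 6}
  {1, 2, 3}  = ᶜ of {4, 5, 6}
  {1, 2, 4, 5, 6}  = {4, 5, 6} ∪ {1, 2, 5, 6}
  (now 7)
Pass 2. New:
  {3}  = ᶜ of {1, 2, 4, 5, 6}
  {1, 2, 3, 4}  = {3, 4} ∪ {1, 2, 3}
  {3, 4, 5, 6}  = {3, 4} ∪ {4, 5, 6}
  {1, 2, 3, 5, 6}  = {1, 2, 3} ∪ {1, 2, 5, 6}
  (now 11)
Pass 3: 3 new —
  {4}  = ᶜ of {1, 2, 3, 5, 6}
  {1, 2}  = ᶜ of {3, 4, 5, 6}
  {5, 6}  = ᶜ of {1, 2, 3, 4}
  (now 14)
Pass 4: +2 →
  {1, 2, 4}  = {1, 2} ∪ {4}
  {3, 5, 6}  = {3} ∪ {5, 6}
  (now 16)
Pass 5: no new sets; the family is a σ-algebra.

|σ(𝒢)| = 16.  σ(𝒢) = { {}, {3}, {4}, {1, 2}, {3, 4}, {5, 6}, {1, 2, 3}, {1, 2, 4}, {3, 5, 6}, {4, 5, 6}, {1, 2, 3, 4}, {1, 2, 5, 6}, {3, 4, 5, 6}, {1, 2, 3, 5, 6}, {1, 2, 4, 5, 6}, X }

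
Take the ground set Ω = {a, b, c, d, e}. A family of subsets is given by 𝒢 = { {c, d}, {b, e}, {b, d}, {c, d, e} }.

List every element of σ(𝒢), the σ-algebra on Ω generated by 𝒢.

Initial family (6 sets): { {}, {b, d}, {b, e}, {c, d}, {c, d, e}, Ω }.
Iteration 1: +7 →
  {a, b}  = {c, d, e}ᶜ
  {a, b, e}  = {c, d}ᶜ
  {a, c, d}  = {b, e}ᶜ
  {a, c, e}  = {b, d}ᶜ
  {b, c, d}  = {c, d} ∪ {b, d}
  {b, d, e}  = {b, e} ∪ {b, d}
  {b, c, d, e}  = {b, e} ∪ {c, d, e}
  — 13 sets.
Iteration 2 (8 new):
  {a}  = {b, c, d, e}ᶜ
  {a, c}  = {b, d, e}ᶜ
  {a, e}  = {b, c, d}ᶜ
  {a, b, d}  = {a, b} ∪ {b, d}
  {a, b, c, d}  = {c, d} ∪ {a, b}
  {a, b, c, e}  = {b, e} ∪ {a, c, e}
  {a, b, d, e}  = {a, b} ∪ {b, d, e}
  {a, c, d, e}  = {c, d, e} ∪ {a, c, e}
  — 21 sets.
Iteration 3: 6 new —
  {b}  = {a, c, d, e}ᶜ
  {c}  = {a, b, d, e}ᶜ
  {d}  = {a, b, c, e}ᶜ
  {e}  = {a, b, c, d}ᶜ
  {c, e}  = {a, b, d}ᶜ
  {a, b, c}  = {a, c} ∪ {a, b}
  — 27 sets.
Iteration 4. New:
  {a, d}  = {d} ∪ {a}
  {b, c}  = {b} ∪ {c}
  {d, e}  = {a, b, c}ᶜ
  {a, d, e}  = {a, e} ∪ {d}
  {b, c, e}  = {b, e} ∪ {c}
  — 32 sets.
After Iteration 5 the family is unchanged; done.

|σ(𝒢)| = 32.  σ(𝒢) = { {}, {a}, {b}, {c}, {d}, {e}, {a, b}, {a, c}, {a, d}, {a, e}, {b, c}, {b, d}, {b, e}, {c, d}, {c, e}, {d, e}, {a, b, c}, {a, b, d}, {a, b, e}, {a, c, d}, {a, c, e}, {a, d, e}, {b, c, d}, {b, c, e}, {b, d, e}, {c, d, e}, {a, b, c, d}, {a, b, c, e}, {a, b, d, e}, {a, c, d, e}, {b, c, d, e}, Ω }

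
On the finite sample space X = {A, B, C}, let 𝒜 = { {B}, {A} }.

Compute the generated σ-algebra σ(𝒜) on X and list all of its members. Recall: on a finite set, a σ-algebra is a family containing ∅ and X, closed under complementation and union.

σ(𝒜) = { ∅, {A}, {B}, {C}, {A, B}, {A, C}, {B, C}, X }

Trace:
Initial family (4 sets): { ∅, {A}, {B}, X }.
Step 1 adds 3:
  {A, B}  = {B} ∪ {A}
  {A, C}  = ᶜ of {B}
  {B, C}  = ᶜ of {A}
  [7 total]
Step 2 adds 1:
  {C}  = ᶜ of {A, B}
  [8 total]
Step 3 adds nothing — fixpoint reached.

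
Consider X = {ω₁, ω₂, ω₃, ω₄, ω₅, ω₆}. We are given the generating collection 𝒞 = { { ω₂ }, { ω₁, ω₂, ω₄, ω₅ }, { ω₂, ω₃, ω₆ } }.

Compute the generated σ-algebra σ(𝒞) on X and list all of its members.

Begin from { {}, { ω₂ }, { ω₂, ω₃, ω₆ }, { ω₁, ω₂, ω₄, ω₅ }, X } (that is, 𝒞 plus ∅ and X).
Round 1 adds 3:
  { ω₃, ω₆ }  = complement { ω₁, ω₂, ω₄, ω₅ }
  { ω₁, ω₄, ω₅ }  = complement { ω₂, ω₃, ω₆ }
  { ω₁, ω₃, ω₄, ω₅, ω₆ }  = complement { ω₂ }
  — 8 sets.
Round 2: closed — nothing new.

σ(𝒞) = { {}, { ω₂ }, { ω₃, ω₆ }, { ω₁, ω₄, ω₅ }, { ω₂, ω₃, ω₆ }, { ω₁, ω₂, ω₄, ω₅ }, { ω₁, ω₃, ω₄, ω₅, ω₆ }, X }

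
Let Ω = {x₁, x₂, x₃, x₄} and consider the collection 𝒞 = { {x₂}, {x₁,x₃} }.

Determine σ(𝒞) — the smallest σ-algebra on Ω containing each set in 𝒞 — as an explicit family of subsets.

σ(𝒞) = { {}, {x₂}, {x₄}, {x₁,x₃}, {x₂,x₄}, {x₁,x₂,x₃}, {x₁,x₃,x₄}, Ω }

Working:
Start: 𝒞 ∪ {∅, Ω} = { {}, {x₂}, {x₁,x₃}, Ω }.
Round 1: 3 new —
  {x₂,x₄}  = {x₁,x₃}ᶜ
  {x₁,x₂,x₃}  = {x₂} ∪ {x₁,x₃}
  {x₁,x₃,x₄}  = {x₂}ᶜ
Round 2: +1 →
  {x₄}  = {x₁,x₂,x₃}ᶜ
Round 3 adds nothing — fixpoint reached.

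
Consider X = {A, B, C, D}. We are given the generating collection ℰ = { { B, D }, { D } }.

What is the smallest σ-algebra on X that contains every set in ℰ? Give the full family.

Take S₀ = ℰ ∪ {∅, X} = { {  }, { D }, { B, D }, X }.
Pass 1: 2 new —
  { A, C }  = X∖{ B, D }
  { A, B, C }  = X∖{ D }
Pass 2: 1 new —
  { A, C, D }  = { A, C } ∪ { D }
Pass 3 adds 1:
  { B }  = X∖{ A, C, D }
Pass 4 adds nothing — fixpoint reached.

|σ(ℰ)| = 8.  σ(ℰ) = { {  }, { B }, { D }, { A, C }, { B, D }, { A, B, C }, { A, C, D }, X }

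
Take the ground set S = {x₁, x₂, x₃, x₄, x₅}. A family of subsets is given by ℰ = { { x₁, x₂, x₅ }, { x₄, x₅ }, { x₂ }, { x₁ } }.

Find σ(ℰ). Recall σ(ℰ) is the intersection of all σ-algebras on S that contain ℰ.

Answer: σ(ℰ) = { {}, { x₁ }, { x₂ }, { x₃ }, { x₄ }, { x₅ }, { x₁, x₂ }, { x₁, x₃ }, { x₁, x₄ }, { x₁, x₅ }, { x₂, x₃ }, { x₂, x₄ }, { x₂, x₅ }, { x₃, x₄ }, { x₃, x₅ }, { x₄, x₅ }, { x₁, x₂, x₃ }, { x₁, x₂, x₄ }, { x₁, x₂, x₅ }, { x₁, x₃, x₄ }, { x₁, x₃, x₅ }, { x₁, x₄, x₅ }, { x₂, x₃, x₄ }, { x₂, x₃, x₅ }, { x₂, x₄, x₅ }, { x₃, x₄, x₅ }, { x₁, x₂, x₃, x₄ }, { x₁, x₂, x₃, x₅ }, { x₁, x₂, x₄, x₅ }, { x₁, x₃, x₄, x₅ }, { x₂, x₃, x₄, x₅ }, S }

Trace:
Start: ℰ ∪ {∅, S} = { {}, { x₁ }, { x₂ }, { x₄, x₅ }, { x₁, x₂, x₅ }, S }.
Pass 1: +8 →
  { x₁, x₂ }  = { x₂ } ∪ { x₁ }
  { x₃, x₄ }  = ᶜ of { x₁, x₂, x₅ }
  { x₁, x₂, x₃ }  = ᶜ of { x₄, x₅ }
  { x₁, x₄, x₅ }  = { x₄, x₅ } ∪ { x₁ }
  { x₂, x₄, x₅ }  = { x₄, x₅ } ∪ { x₂ }
  { x₁, x₂, x₄, x₅ }  = { x₄, x₅ } ∪ { x₁, x₂, x₅ }
  { x₁, x₃, x₄, x₅ }  = ᶜ of { x₂ }
  { x₂, x₃, x₄, x₅ }  = ᶜ of { x₁ }
Pass 2. New:
  { x₃ }  = ᶜ of { x₁, x₂, x₄, x₅ }
  { x₁, x₃ }  = ᶜ of { x₂, x₄, x₅ }
  { x₂, x₃ }  = ᶜ of { x₁, x₄, x₅ }
  { x₁, x₃, x₄ }  = { x₃, x₄ } ∪ { x₁ }
  { x₂, x₃, x₄ }  = { x₃, x₄ } ∪ { x₂ }
  { x₃, x₄, x₅ }  = ᶜ of { x₁, x₂ }
  { x₁, x₂, x₃, x₄ }  = { x₃, x₄ } ∪ { x₁, x₂, x₃ }
  { x₁, x₂, x₃, x₅ }  = { x₁, x₂, x₃ } ∪ { x₁, x₂, x₅ }
Pass 3: 4 new —
  { x₄ }  = ᶜ of { x₁, x₂, x₃, x₅ }
  { x₅ }  = ᶜ of { x₁, x₂, x₃, x₄ }
  { x₁, x₅ }  = ᶜ of { x₂, x₃, x₄ }
  { x₂, x₅ }  = ᶜ of { x₁, x₃, x₄ }
Pass 4 (6 new):
  { x₁, x₄ }  = { x₄ } ∪ { x₁ }
  { x₂, x₄ }  = { x₂ } ∪ { x₄ }
  { x₃, x₅ }  = { x₅ } ∪ { x₃ }
  { x₁, x₂, x₄ }  = { x₁, x₂ } ∪ { x₄ }
  { x₁, x₃, x₅ }  = { x₅ } ∪ { x₁, x₃ }
  { x₂, x₃, x₅ }  = { x₂, x₅ } ∪ { x₃ }
Pass 5: stable.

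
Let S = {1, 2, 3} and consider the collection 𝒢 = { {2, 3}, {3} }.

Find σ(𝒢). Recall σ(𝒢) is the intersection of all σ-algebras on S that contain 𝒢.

Initial family (4 sets): { ∅, {3}, {2, 3}, S }.
Step 1 adds 2:
  {1}  = ᶜ of {2, 3}
  {1, 2}  = ᶜ of {3}
  — 6 sets.
Step 2: 1 new —
  {1, 3}  = {3} ∪ {1}
  — 7 sets.
Step 3 (1 new):
  {2}  = ᶜ of {1, 3}
  — 8 sets.
Step 4 adds nothing — fixpoint reached.

Hence σ(𝒢) has 8 members: { ∅, {1}, {2}, {3}, {1, 2}, {1, 3}, {2, 3}, S }.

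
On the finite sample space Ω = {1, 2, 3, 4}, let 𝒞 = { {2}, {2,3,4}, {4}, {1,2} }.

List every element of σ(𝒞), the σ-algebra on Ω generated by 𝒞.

Start: 𝒞 ∪ {∅, Ω} = { {}, {2}, {4}, {1,2}, {2,3,4}, Ω }.
Iteration 1. New:
  {1}  = complement {2,3,4}
  {2,4}  = {4} ∪ {2}
  {3,4}  = complement {1,2}
  {1,2,3}  = complement {4}
  {1,2,4}  = {1,2} ∪ {4}
  {1,3,4}  = complement {2}
  — 12 sets.
Iteration 2 (3 new):
  {3}  = complement {1,2,4}
  {1,3}  = complement {2,4}
  {1,4}  = {4} ∪ {1}
  — 15 sets.
Iteration 3: +1 →
  {2,3}  = complement {1,4}
  — 16 sets.
Iteration 4: already closed under ᶜ and ∪.

Hence σ(𝒞) has 16 members: { {}, {1}, {2}, {3}, {4}, {1,2}, {1,3}, {1,4}, {2,3}, {2,4}, {3,4}, {1,2,3}, {1,2,4}, {1,3,4}, {2,3,4}, Ω }.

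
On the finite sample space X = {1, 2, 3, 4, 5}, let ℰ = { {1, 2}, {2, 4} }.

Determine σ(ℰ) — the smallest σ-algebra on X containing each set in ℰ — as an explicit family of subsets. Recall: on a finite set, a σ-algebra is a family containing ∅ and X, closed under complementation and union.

σ(ℰ) (16 sets): { {}, {1}, {2}, {4}, {1, 2}, {1, 4}, {2, 4}, {3, 5}, {1, 2, 4}, {1, 3, 5}, {2, 3, 5}, {3, 4, 5}, {1, 2, 3, 5}, {1, 3, 4, 5}, {2, 3, 4, 5}, X }

Check:
Initial family (4 sets): { {}, {1, 2}, {2, 4}, X }.
Iteration 1 (3 new):
  {1, 2, 4}  = {1, 2} ∪ {2, 4}
  {1, 3, 5}  = ᶜ of {2, 4}
  {3, 4, 5}  = ᶜ of {1, 2}
  — 7 sets.
Iteration 2 (4 new):
  {3, 5}  = ᶜ of {1, 2, 4}
  {1, 2, 3, 5}  = {1, 2} ∪ {1, 3, 5}
  {1, 3, 4, 5}  = {3, 4, 5} ∪ {1, 3, 5}
  {2, 3, 4, 5}  = {3, 4, 5} ∪ {2, 4}
  — 11 sets.
Iteration 3: 3 new —
  {1}  = ᶜ of {2, 3, 4, 5}
  {2}  = ᶜ of {1, 3, 4, 5}
  {4}  = ᶜ of {1, 2, 3, 5}
  — 14 sets.
Iteration 4: +2 →
  {1, 4}  = {4} ∪ {1}
  {2, 3, 5}  = {3, 5} ∪ {2}
  — 16 sets.
Iteration 5: no new sets; the family is a σ-algebra.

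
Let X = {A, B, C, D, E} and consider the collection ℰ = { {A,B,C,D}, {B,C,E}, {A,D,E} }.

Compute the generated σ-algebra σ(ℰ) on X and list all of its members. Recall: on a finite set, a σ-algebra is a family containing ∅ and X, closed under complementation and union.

σ(ℰ) (8 sets): { {}, {E}, {A,D}, {B,C}, {A,D,E}, {B,C,E}, {A,B,C,D}, X }

Trace:
Take S₀ = ℰ ∪ {∅, X} = { {}, {A,D,E}, {B,C,E}, {A,B,C,D}, X }.
Pass 1 (3 new):
  {E}  = {A,B,C,D}ᶜ
  {A,D}  = {B,C,E}ᶜ
  {B,C}  = {A,D,E}ᶜ
After Pass 2 the family is unchanged; done.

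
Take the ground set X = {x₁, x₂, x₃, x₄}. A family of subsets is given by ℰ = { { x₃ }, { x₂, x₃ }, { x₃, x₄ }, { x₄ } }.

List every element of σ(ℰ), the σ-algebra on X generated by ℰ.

|σ(ℰ)| = 16.  σ(ℰ) = { {  }, { x₁ }, { x₂ }, { x₃ }, { x₄ }, { x₁, x₂ }, { x₁, x₃ }, { x₁, x₄ }, { x₂, x₃ }, { x₂, x₄ }, { x₃, x₄ }, { x₁, x₂, x₃ }, { x₁, x₂, x₄ }, { x₁, x₃, x₄ }, { x₂, x₃, x₄ }, X }

Derivation:
Start: ℰ ∪ {∅, X} = { {  }, { x₃ }, { x₄ }, { x₂, x₃ }, { x₃, x₄ }, X }.
Step 1 adds 5:
  { x₁, x₂ }  = ᶜ of { x₃, x₄ }
  { x₁, x₄ }  = ᶜ of { x₂, x₃ }
  { x₁, x₂, x₃ }  = ᶜ of { x₄ }
  { x₁, x₂, x₄ }  = ᶜ of { x₃ }
  { x₂, x₃, x₄ }  = { x₃, x₄ } ∪ { x₂, x₃ }
Step 2 adds 2:
  { x₁ }  = ᶜ of { x₂, x₃, x₄ }
  { x₁, x₃, x₄ }  = { x₃, x₄ } ∪ { x₁, x₄ }
Step 3. New:
  { x₂ }  = ᶜ of { x₁, x₃, x₄ }
  { x₁, x₃ }  = { x₃ } ∪ { x₁ }
Step 4: +1 →
  { x₂, x₄ }  = ᶜ of { x₁, x₃ }
Step 5: already closed under ᶜ and ∪.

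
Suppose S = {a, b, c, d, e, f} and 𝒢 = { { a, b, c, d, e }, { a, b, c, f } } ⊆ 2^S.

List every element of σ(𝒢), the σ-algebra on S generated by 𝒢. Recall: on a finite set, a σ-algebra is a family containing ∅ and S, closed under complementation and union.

|σ(𝒢)| = 8.  σ(𝒢) = { {}, { f }, { d, e }, { a, b, c }, { d, e, f }, { a, b, c, f }, { a, b, c, d, e }, S }

Check:
Initial family (4 sets): { {}, { a, b, c, f }, { a, b, c, d, e }, S }.
Iteration 1: 2 new —
  { f }  = S∖{ a, b, c, d, e }
  { d, e }  = S∖{ a, b, c, f }
Iteration 2 (1 new):
  { d, e, f }  = { d, e } ∪ { f }
Iteration 3: 1 new —
  { a, b, c }  = S∖{ d, e, f }
After Iteration 4 the family is unchanged; done.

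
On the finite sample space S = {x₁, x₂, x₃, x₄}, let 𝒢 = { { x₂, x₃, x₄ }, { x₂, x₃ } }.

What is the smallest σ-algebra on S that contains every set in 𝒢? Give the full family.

Take S₀ = 𝒢 ∪ {∅, S} = { {}, { x₂, x₃ }, { x₂, x₃, x₄ }, S }.
Step 1 (2 new):
  { x₁ }  = complement { x₂, x₃, x₄ }
  { x₁, x₄ }  = complement { x₂, x₃ }
  [6 total]
Step 2: +1 →
  { x₁, x₂, x₃ }  = { x₂, x₃ } ∪ { x₁ }
  [7 total]
Step 3: 1 new —
  { x₄ }  = complement { x₁, x₂, x₃ }
  [8 total]
Step 4: closed — nothing new.

|σ(𝒢)| = 8.  σ(𝒢) = { {}, { x₁ }, { x₄ }, { x₁, x₄ }, { x₂, x₃ }, { x₁, x₂, x₃ }, { x₂, x₃, x₄ }, S }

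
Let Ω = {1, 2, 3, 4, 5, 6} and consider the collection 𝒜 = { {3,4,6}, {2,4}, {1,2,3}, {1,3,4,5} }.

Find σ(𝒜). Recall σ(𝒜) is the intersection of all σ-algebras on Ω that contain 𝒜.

|σ(𝒜)| = 64.  σ(𝒜) = { {}, {1}, {2}, {3}, {4}, {5}, {6}, {1,2}, {1,3}, {1,4}, {1,5}, {1,6}, {2,3}, {2,4}, {2,5}, {2,6}, {3,4}, {3,5}, {3,6}, {4,5}, {4,6}, {5,6}, {1,2,3}, {1,2,4}, {1,2,5}, {1,2,6}, {1,3,4}, {1,3,5}, {1,3,6}, {1,4,5}, {1,4,6}, {1,5,6}, {2,3,4}, {2,3,5}, {2,3,6}, {2,4,5}, {2,4,6}, {2,5,6}, {3,4,5}, {3,4,6}, {3,5,6}, {4,5,6}, {1,2,3,4}, {1,2,3,5}, {1,2,3,6}, {1,2,4,5}, {1,2,4,6}, {1,2,5,6}, {1,3,4,5}, {1,3,4,6}, {1,3,5,6}, {1,4,5,6}, {2,3,4,5}, {2,3,4,6}, {2,3,5,6}, {2,4,5,6}, {3,4,5,6}, {1,2,3,4,5}, {1,2,3,4,6}, {1,2,3,5,6}, {1,2,4,5,6}, {1,3,4,5,6}, {2,3,4,5,6}, Ω }

Working:
Initial family (6 sets): { {}, {2,4}, {1,2,3}, {3,4,6}, {1,3,4,5}, Ω }.
Round 1. New:
  {2,6}  = {1,3,4,5}ᶜ
  {1,2,5}  = {3,4,6}ᶜ
  {4,5,6}  = {1,2,3}ᶜ
  {1,2,3,4}  = {1,2,3} ∪ {2,4}
  {1,3,5,6}  = {2,4}ᶜ
  {2,3,4,6}  = {3,4,6} ∪ {2,4}
  {1,2,3,4,5}  = {1,2,3} ∪ {1,3,4,5}
  {1,2,3,4,6}  = {1,2,3} ∪ {3,4,6}
  {1,3,4,5,6}  = {1,3,4,5} ∪ {3,4,6}
Round 2 (15 new):
  {2}  = {1,3,4,5,6}ᶜ
  {5}  = {1,2,3,4,6}ᶜ
  {6}  = {1,2,3,4,5}ᶜ
  {1,5}  = {2,3,4,6}ᶜ
  {5,6}  = {1,2,3,4}ᶜ
  {2,4,6}  = {2,6} ∪ {2,4}
  {1,2,3,5}  = {1,2,3} ∪ {1,2,5}
  {1,2,3,6}  = {1,2,3} ∪ {2,6}
  {1,2,4,5}  = {1,2,5} ∪ {2,4}
  {1,2,5,6}  = {2,6} ∪ {1,2,5}
  {2,4,5,6}  = {2,6} ∪ {4,5,6}
  {3,4,5,6}  = {3,4,6} ∪ {4,5,6}
  {1,2,3,5,6}  = {1,3,5,6} ∪ {1,2,3}
  {1,2,4,5,6}  = {1,2,5} ∪ {4,5,6}
  {2,3,4,5,6}  = {2,3,4,6} ∪ {4,5,6}
Round 3: 15 new —
  {1}  = {2,3,4,5,6}ᶜ
  {3}  = {1,2,4,5,6}ᶜ
  {4}  = {1,2,3,5,6}ᶜ
  {1,2}  = {3,4,5,6}ᶜ
  {1,3}  = {2,4,5,6}ᶜ
  {2,5}  = {2} ∪ {5}
  {3,4}  = {1,2,5,6}ᶜ
  {3,6}  = {1,2,4,5}ᶜ
  {4,5}  = {1,2,3,6}ᶜ
  {4,6}  = {1,2,3,5}ᶜ
  {1,3,5}  = {2,4,6}ᶜ
  {1,5,6}  = {5,6} ∪ {1,5}
  {2,4,5}  = {2,4} ∪ {5}
  {2,5,6}  = {5,6} ∪ {2}
  {1,4,5,6}  = {1,5} ∪ {4,5,6}
Round 4 (19 new):
  {1,4}  = {4} ∪ {1}
  {1,6}  = {1} ∪ {6}
  {2,3}  = {1,4,5,6}ᶜ
  {3,5}  = {3} ∪ {5}
  {1,2,4}  = {1,2} ∪ {4}
  {1,2,6}  = {1,2} ∪ {2,6}
  {1,3,4}  = {2,5,6}ᶜ
  {1,3,6}  = {2,4,5}ᶜ
  {1,4,5}  = {4,5} ∪ {1}
  {1,4,6}  = {1} ∪ {4,6}
  {2,3,4}  = {1,5,6}ᶜ
  {2,3,5}  = {3} ∪ {2,5}
  {2,3,6}  = {2} ∪ {3,6}
  {3,4,5}  = {3,4} ∪ {4,5}
  {3,5,6}  = {3} ∪ {5,6}
  {1,2,4,6}  = {2,4,6} ∪ {1,2}
  {1,3,4,6}  = {2,5}ᶜ
  {2,3,4,5}  = {3,4} ∪ {2,4,5}
  {2,3,5,6}  = {3} ∪ {2,5,6}
After Round 5 the family is unchanged; done.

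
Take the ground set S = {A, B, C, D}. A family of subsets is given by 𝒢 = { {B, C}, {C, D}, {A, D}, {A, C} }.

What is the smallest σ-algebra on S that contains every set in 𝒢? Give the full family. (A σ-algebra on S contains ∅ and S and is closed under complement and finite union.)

|σ(𝒢)| = 16.  σ(𝒢) = { {}, {A}, {B}, {C}, {D}, {A, B}, {A, C}, {A, D}, {B, C}, {B, D}, {C, D}, {A, B, C}, {A, B, D}, {A, C, D}, {B, C, D}, S }

Check:
Start: 𝒢 ∪ {∅, S} = { {}, {A, C}, {A, D}, {B, C}, {C, D}, S }.
Round 1: 5 new —
  {A, B}  = {C, D}ᶜ
  {B, D}  = {A, C}ᶜ
  {A, B, C}  = {B, C} ∪ {A, C}
  {A, C, D}  = {C, D} ∪ {A, D}
  {B, C, D}  = {C, D} ∪ {B, C}
  — 11 sets.
Round 2: 4 new —
  {A}  = {B, C, D}ᶜ
  {B}  = {A, C, D}ᶜ
  {D}  = {A, B, C}ᶜ
  {A, B, D}  = {A, B} ∪ {A, D}
  — 15 sets.
Round 3: 1 new —
  {C}  = {A, B, D}ᶜ
  — 16 sets.
Round 4: no new sets; the family is a σ-algebra.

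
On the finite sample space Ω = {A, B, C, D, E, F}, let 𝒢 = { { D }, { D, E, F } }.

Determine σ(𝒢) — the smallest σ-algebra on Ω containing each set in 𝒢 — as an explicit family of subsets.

|σ(𝒢)| = 8.  σ(𝒢) = { {}, { D }, { E, F }, { A, B, C }, { D, E, F }, { A, B, C, D }, { A, B, C, E, F }, Ω }

Derivation:
Take S₀ = 𝒢 ∪ {∅, Ω} = { {}, { D }, { D, E, F }, Ω }.
Iteration 1: 2 new —
  { A, B, C }  = ᶜ of { D, E, F }
  { A, B, C, E, F }  = ᶜ of { D }
  |family| = 6
Iteration 2. New:
  { A, B, C, D }  = { A, B, C } ∪ { D }
  |family| = 7
Iteration 3: 1 new —
  { E, F }  = ᶜ of { A, B, C, D }
  |family| = 8
Iteration 4: already closed under ᶜ and ∪.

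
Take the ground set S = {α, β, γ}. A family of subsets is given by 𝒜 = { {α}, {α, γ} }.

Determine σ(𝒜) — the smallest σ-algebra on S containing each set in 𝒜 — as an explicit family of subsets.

σ(𝒜) = { ∅, {α}, {β}, {γ}, {α, β}, {α, γ}, {β, γ}, S }

Trace:
Initial family (4 sets): { ∅, {α}, {α, γ}, S }.
Round 1. New:
  {β}  = S∖{α, γ}
  {β, γ}  = S∖{α}
  (now 6)
Round 2. New:
  {α, β}  = {β} ∪ {α}
  (now 7)
Round 3 (1 new):
  {γ}  = S∖{α, β}
  (now 8)
Round 4: closed — nothing new.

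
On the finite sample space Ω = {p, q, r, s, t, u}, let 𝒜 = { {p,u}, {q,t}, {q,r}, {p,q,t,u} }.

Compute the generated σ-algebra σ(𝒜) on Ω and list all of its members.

Take S₀ = 𝒜 ∪ {∅, Ω} = { ∅, {p,u}, {q,r}, {q,t}, {p,q,t,u}, Ω }.
Pass 1: +7 →
  {r,s}  = complement {p,q,t,u}
  {q,r,t}  = {q,t} ∪ {q,r}
  {p,q,r,u}  = {q,r} ∪ {p,u}
  {p,r,s,u}  = complement {q,t}
  {p,s,t,u}  = complement {q,r}
  {q,r,s,t}  = complement {p,u}
  {p,q,r,t,u}  = {q,r} ∪ {p,q,t,u}
  [13 total]
Pass 2 adds 7:
  {s}  = complement {p,q,r,t,u}
  {s,t}  = complement {p,q,r,u}
  {p,s,u}  = complement {q,r,t}
  {q,r,s}  = {r,s} ∪ {q,r}
  {p,q,r,s,u}  = {r,s} ∪ {p,q,r,u}
  {p,q,s,t,u}  = {q,t} ∪ {p,s,t,u}
  {p,r,s,t,u}  = {r,s} ∪ {p,s,t,u}
  [20 total]
Pass 3 (6 new):
  {q}  = complement {p,r,s,t,u}
  {r}  = complement {p,q,s,t,u}
  {t}  = complement {p,q,r,s,u}
  {p,t,u}  = complement {q,r,s}
  {q,s,t}  = {q,t} ∪ {s,t}
  {r,s,t}  = {r,s} ∪ {s,t}
  [26 total]
Pass 4 adds 6:
  {q,s}  = {q} ∪ {s}
  {r,t}  = {t} ∪ {r}
  {p,q,u}  = complement {r,s,t}
  {p,r,u}  = complement {q,s,t}
  {p,q,s,u}  = {q} ∪ {p,s,u}
  {p,r,t,u}  = {r} ∪ {p,t,u}
  [32 total]
Pass 5: already closed under ᶜ and ∪.

Therefore σ(𝒜) = { ∅, {q}, {r}, {s}, {t}, {p,u}, {q,r}, {q,s}, {q,t}, {r,s}, {r,t}, {s,t}, {p,q,u}, {p,r,u}, {p,s,u}, {p,t,u}, {q,r,s}, {q,r,t}, {q,s,t}, {r,s,t}, {p,q,r,u}, {p,q,s,u}, {p,q,t,u}, {p,r,s,u}, {p,r,t,u}, {p,s,t,u}, {q,r,s,t}, {p,q,r,s,u}, {p,q,r,t,u}, {p,q,s,t,u}, {p,r,s,t,u}, Ω } (|σ(𝒜)| = 32).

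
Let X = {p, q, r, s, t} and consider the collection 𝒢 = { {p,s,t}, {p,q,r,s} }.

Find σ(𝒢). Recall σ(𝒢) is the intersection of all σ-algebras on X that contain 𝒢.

Answer: σ(𝒢) = { ∅, {t}, {p,s}, {q,r}, {p,s,t}, {q,r,t}, {p,q,r,s}, X }

Working:
Start: 𝒢 ∪ {∅, X} = { ∅, {p,s,t}, {p,q,r,s}, X }.
Round 1. New:
  {t}  = X∖{p,q,r,s}
  {q,r}  = X∖{p,s,t}
  [6 total]
Round 2. New:
  {q,r,t}  = {q,r} ∪ {t}
  [7 total]
Round 3: +1 →
  {p,s}  = X∖{q,r,t}
  [8 total]
Round 4: no new sets; the family is a σ-algebra.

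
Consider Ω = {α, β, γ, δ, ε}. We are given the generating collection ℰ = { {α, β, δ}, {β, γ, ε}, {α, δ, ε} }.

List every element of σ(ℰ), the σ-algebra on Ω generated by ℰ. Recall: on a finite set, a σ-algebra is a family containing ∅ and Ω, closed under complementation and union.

|σ(ℰ)| = 16.  σ(ℰ) = { ∅, {β}, {γ}, {ε}, {α, δ}, {β, γ}, {β, ε}, {γ, ε}, {α, β, δ}, {α, γ, δ}, {α, δ, ε}, {β, γ, ε}, {α, β, γ, δ}, {α, β, δ, ε}, {α, γ, δ, ε}, Ω }

Trace:
Start: ℰ ∪ {∅, Ω} = { ∅, {α, β, δ}, {α, δ, ε}, {β, γ, ε}, Ω }.
Iteration 1 (4 new):
  {α, δ}  = complement {β, γ, ε}
  {β, γ}  = complement {α, δ, ε}
  {γ, ε}  = complement {α, β, δ}
  {α, β, δ, ε}  = {α, δ, ε} ∪ {α, β, δ}
  |family| = 9
Iteration 2 (3 new):
  {γ}  = complement {α, β, δ, ε}
  {α, β, γ, δ}  = {α, β, δ} ∪ {β, γ}
  {α, γ, δ, ε}  = {α, δ, ε} ∪ {γ, ε}
  |family| = 12
Iteration 3 (3 new):
  {β}  = complement {α, γ, δ, ε}
  {ε}  = complement {α, β, γ, δ}
  {α, γ, δ}  = {γ} ∪ {α, δ}
  |family| = 15
Iteration 4 adds 1:
  {β, ε}  = complement {α, γ, δ}
  |family| = 16
Iteration 5 adds nothing — fixpoint reached.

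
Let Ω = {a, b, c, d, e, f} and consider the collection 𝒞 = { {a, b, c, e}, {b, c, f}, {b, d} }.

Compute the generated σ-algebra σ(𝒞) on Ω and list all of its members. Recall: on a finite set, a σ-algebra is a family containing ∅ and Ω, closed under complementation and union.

σ(𝒞) = { ∅, {b}, {c}, {d}, {f}, {a, e}, {b, c}, {b, d}, {b, f}, {c, d}, {c, f}, {d, f}, {a, b, e}, {a, c, e}, {a, d, e}, {a, e, f}, {b, c, d}, {b, c, f}, {b, d, f}, {c, d, f}, {a, b, c, e}, {a, b, d, e}, {a, b, e, f}, {a, c, d, e}, {a, c, e, f}, {a, d, e, f}, {b, c, d, f}, {a, b, c, d, e}, {a, b, c, e, f}, {a, b, d, e, f}, {a, c, d, e, f}, Ω }

Check:
Seed the family with 𝒞 together with ∅ and Ω: { ∅, {b, d}, {b, c, f}, {a, b, c, e}, Ω }.
Round 1. New:
  {d, f}  = {a, b, c, e}ᶜ
  {a, d, e}  = {b, c, f}ᶜ
  {a, c, e, f}  = {b, d}ᶜ
  {b, c, d, f}  = {b, c, f} ∪ {b, d}
  {a, b, c, d, e}  = {a, b, c, e} ∪ {b, d}
  {a, b, c, e, f}  = {b, c, f} ∪ {a, b, c, e}
  — 11 sets.
Round 2 (7 new):
  {d}  = {a, b, c, e, f}ᶜ
  {f}  = {a, b, c, d, e}ᶜ
  {a, e}  = {b, c, d, f}ᶜ
  {b, d, f}  = {d, f} ∪ {b, d}
  {a, b, d, e}  = {a, d, e} ∪ {b, d}
  {a, d, e, f}  = {a, d, e} ∪ {d, f}
  {a, c, d, e, f}  = {a, d, e} ∪ {a, c, e, f}
  — 18 sets.
Round 3: +6 →
  {b}  = {a, c, d, e, f}ᶜ
  {b, c}  = {a, d, e, f}ᶜ
  {c, f}  = {a, b, d, e}ᶜ
  {a, c, e}  = {b, d, f}ᶜ
  {a, e, f}  = {a, e} ∪ {f}
  {a, b, d, e, f}  = {a, d, e} ∪ {b, d, f}
  — 24 sets.
Round 4 (7 new):
  {c}  = {a, b, d, e, f}ᶜ
  {b, f}  = {b} ∪ {f}
  {a, b, e}  = {b} ∪ {a, e}
  {b, c, d}  = {a, e, f}ᶜ
  {c, d, f}  = {c, f} ∪ {d}
  {a, b, e, f}  = {b} ∪ {a, e, f}
  {a, c, d, e}  = {a, d, e} ∪ {a, c, e}
  — 31 sets.
Round 5: 1 new —
  {c, d}  = {a, b, e, f}ᶜ
  — 32 sets.
Round 6 adds nothing — fixpoint reached.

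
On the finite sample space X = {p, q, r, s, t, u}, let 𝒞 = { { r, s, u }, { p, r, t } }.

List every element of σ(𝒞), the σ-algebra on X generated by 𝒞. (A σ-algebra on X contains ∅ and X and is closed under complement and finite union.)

Begin from { {}, { p, r, t }, { r, s, u }, X } (that is, 𝒞 plus ∅ and X).
Round 1 (3 new):
  { p, q, t }  = ᶜ of { r, s, u }
  { q, s, u }  = ᶜ of { p, r, t }
  { p, r, s, t, u }  = { p, r, t } ∪ { r, s, u }
  — 7 sets.
Round 2: +4 →
  { q }  = ᶜ of { p, r, s, t, u }
  { p, q, r, t }  = { p, q, t } ∪ { p, r, t }
  { q, r, s, u }  = { q, s, u } ∪ { r, s, u }
  { p, q, s, t, u }  = { q, s, u } ∪ { p, q, t }
  — 11 sets.
Round 3: 3 new —
  { r }  = ᶜ of { p, q, s, t, u }
  { p, t }  = ᶜ of { q, r, s, u }
  { s, u }  = ᶜ of { p, q, r, t }
  — 14 sets.
Round 4: +2 →
  { q, r }  = { r } ∪ { q }
  { p, s, t, u }  = { p, t } ∪ { s, u }
  — 16 sets.
After Round 5 the family is unchanged; done.

Hence σ(𝒞) has 16 members: { {}, { q }, { r }, { p, t }, { q, r }, { s, u }, { p, q, t }, { p, r, t }, { q, s, u }, { r, s, u }, { p, q, r, t }, { p, s, t, u }, { q, r, s, u }, { p, q, s, t, u }, { p, r, s, t, u }, X }.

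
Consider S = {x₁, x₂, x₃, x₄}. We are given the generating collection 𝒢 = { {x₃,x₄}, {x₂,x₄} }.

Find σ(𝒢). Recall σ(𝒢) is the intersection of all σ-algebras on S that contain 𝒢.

Take S₀ = 𝒢 ∪ {∅, S} = { ∅, {x₂,x₄}, {x₃,x₄}, S }.
Round 1 adds 3:
  {x₁,x₂}  = S∖{x₃,x₄}
  {x₁,x₃}  = S∖{x₂,x₄}
  {x₂,x₃,x₄}  = {x₃,x₄} ∪ {x₂,x₄}
  — 7 sets.
Round 2: 4 new —
  {x₁}  = S∖{x₂,x₃,x₄}
  {x₁,x₂,x₃}  = {x₁,x₂} ∪ {x₁,x₃}
  {x₁,x₂,x₄}  = {x₁,x₂} ∪ {x₂,x₄}
  {x₁,x₃,x₄}  = {x₃,x₄} ∪ {x₁,x₃}
  — 11 sets.
Round 3: +3 →
  {x₂}  = S∖{x₁,x₃,x₄}
  {x₃}  = S∖{x₁,x₂,x₄}
  {x₄}  = S∖{x₁,x₂,x₃}
  — 14 sets.
Round 4: 2 new —
  {x₁,x₄}  = {x₄} ∪ {x₁}
  {x₂,x₃}  = {x₃} ∪ {x₂}
  — 16 sets.
After Round 5 the family is unchanged; done.

|σ(𝒢)| = 16.  σ(𝒢) = { ∅, {x₁}, {x₂}, {x₃}, {x₄}, {x₁,x₂}, {x₁,x₃}, {x₁,x₄}, {x₂,x₃}, {x₂,x₄}, {x₃,x₄}, {x₁,x₂,x₃}, {x₁,x₂,x₄}, {x₁,x₃,x₄}, {x₂,x₃,x₄}, S }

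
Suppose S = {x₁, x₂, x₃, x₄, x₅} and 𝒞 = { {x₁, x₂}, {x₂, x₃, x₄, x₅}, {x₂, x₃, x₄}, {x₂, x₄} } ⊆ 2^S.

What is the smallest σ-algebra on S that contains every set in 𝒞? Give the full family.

Answer: σ(𝒞) = { {}, {x₁}, {x₂}, {x₃}, {x₄}, {x₅}, {x₁, x₂}, {x₁, x₃}, {x₁, x₄}, {x₁, x₅}, {x₂, x₃}, {x₂, x₄}, {x₂, x₅}, {x₃, x₄}, {x₃, x₅}, {x₄, x₅}, {x₁, x₂, x₃}, {x₁, x₂, x₄}, {x₁, x₂, x₅}, {x₁, x₃, x₄}, {x₁, x₃, x₅}, {x₁, x₄, x₅}, {x₂, x₃, x₄}, {x₂, x₃, x₅}, {x₂, x₄, x₅}, {x₃, x₄, x₅}, {x₁, x₂, x₃, x₄}, {x₁, x₂, x₃, x₅}, {x₁, x₂, x₄, x₅}, {x₁, x₃, x₄, x₅}, {x₂, x₃, x₄, x₅}, S }

Trace:
Begin from { {}, {x₁, x₂}, {x₂, x₄}, {x₂, x₃, x₄}, {x₂, x₃, x₄, x₅}, S } (that is, 𝒞 plus ∅ and S).
Iteration 1 adds 6:
  {x₁}  = ᶜ of {x₂, x₃, x₄, x₅}
  {x₁, x₅}  = ᶜ of {x₂, x₃, x₄}
  {x₁, x₂, x₄}  = {x₁, x₂} ∪ {x₂, x₄}
  {x₁, x₃, x₅}  = ᶜ of {x₂, x₄}
  {x₃, x₄, x₅}  = ᶜ of {x₁, x₂}
  {x₁, x₂, x₃, x₄}  = {x₂, x₃, x₄} ∪ {x₁, x₂}
  — 12 sets.
Iteration 2: 6 new —
  {x₅}  = ᶜ of {x₁, x₂, x₃, x₄}
  {x₃, x₅}  = ᶜ of {x₁, x₂, x₄}
  {x₁, x₂, x₅}  = {x₁, x₂} ∪ {x₁, x₅}
  {x₁, x₂, x₃, x₅}  = {x₁, x₂} ∪ {x₁, x₃, x₅}
  {x₁, x₂, x₄, x₅}  = {x₁, x₂, x₄} ∪ {x₁, x₅}
  {x₁, x₃, x₄, x₅}  = {x₃, x₄, x₅} ∪ {x₁, x₃, x₅}
  — 18 sets.
Iteration 3 adds 5:
  {x₂}  = ᶜ of {x₁, x₃, x₄, x₅}
  {x₃}  = ᶜ of {x₁, x₂, x₄, x₅}
  {x₄}  = ᶜ of {x₁, x₂, x₃, x₅}
  {x₃, x₄}  = ᶜ of {x₁, x₂, x₅}
  {x₂, x₄, x₅}  = {x₂, x₄} ∪ {x₅}
  — 23 sets.
Iteration 4 (9 new):
  {x₁, x₃}  = ᶜ of {x₂, x₄, x₅}
  {x₁, x₄}  = {x₄} ∪ {x₁}
  {x₂, x₃}  = {x₂} ∪ {x₃}
  {x₂, x₅}  = {x₂} ∪ {x₅}
  {x₄, x₅}  = {x₅} ∪ {x₄}
  {x₁, x₂, x₃}  = {x₁, x₂} ∪ {x₃}
  {x₁, x₃, x₄}  = {x₃, x₄} ∪ {x₁}
  {x₁, x₄, x₅}  = {x₁, x₅} ∪ {x₄}
  {x₂, x₃, x₅}  = {x₂} ∪ {x₃, x₅}
  — 32 sets.
Iteration 5 adds nothing — fixpoint reached.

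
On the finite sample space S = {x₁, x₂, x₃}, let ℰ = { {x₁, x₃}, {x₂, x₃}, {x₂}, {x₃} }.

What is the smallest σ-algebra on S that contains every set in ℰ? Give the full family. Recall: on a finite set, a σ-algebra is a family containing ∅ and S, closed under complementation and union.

Start: ℰ ∪ {∅, S} = { ∅, {x₂}, {x₃}, {x₁, x₃}, {x₂, x₃}, S }.
Step 1 (2 new):
  {x₁}  = S∖{x₂, x₃}
  {x₁, x₂}  = S∖{x₃}
  (now 8)
After Step 2 the family is unchanged; done.

σ(ℰ) = { ∅, {x₁}, {x₂}, {x₃}, {x₁, x₂}, {x₁, x₃}, {x₂, x₃}, S }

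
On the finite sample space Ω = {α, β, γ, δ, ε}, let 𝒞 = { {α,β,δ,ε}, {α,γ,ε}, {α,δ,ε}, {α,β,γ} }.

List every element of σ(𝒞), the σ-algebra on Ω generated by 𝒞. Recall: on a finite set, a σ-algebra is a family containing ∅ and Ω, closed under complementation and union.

σ(𝒞) = { {}, {α}, {β}, {γ}, {δ}, {ε}, {α,β}, {α,γ}, {α,δ}, {α,ε}, {β,γ}, {β,δ}, {β,ε}, {γ,δ}, {γ,ε}, {δ,ε}, {α,β,γ}, {α,β,δ}, {α,β,ε}, {α,γ,δ}, {α,γ,ε}, {α,δ,ε}, {β,γ,δ}, {β,γ,ε}, {β,δ,ε}, {γ,δ,ε}, {α,β,γ,δ}, {α,β,γ,ε}, {α,β,δ,ε}, {α,γ,δ,ε}, {β,γ,δ,ε}, Ω }

Working:
Start: 𝒞 ∪ {∅, Ω} = { {}, {α,β,γ}, {α,γ,ε}, {α,δ,ε}, {α,β,δ,ε}, Ω }.
Iteration 1 (6 new):
  {γ}  = ᶜ of {α,β,δ,ε}
  {β,γ}  = ᶜ of {α,δ,ε}
  {β,δ}  = ᶜ of {α,γ,ε}
  {δ,ε}  = ᶜ of {α,β,γ}
  {α,β,γ,ε}  = {α,β,γ} ∪ {α,γ,ε}
  {α,γ,δ,ε}  = {α,δ,ε} ∪ {α,γ,ε}
  — 12 sets.
Iteration 2: +7 →
  {β}  = ᶜ of {α,γ,δ,ε}
  {δ}  = ᶜ of {α,β,γ,ε}
  {β,γ,δ}  = {γ} ∪ {β,δ}
  {β,δ,ε}  = {δ,ε} ∪ {β,δ}
  {γ,δ,ε}  = {δ,ε} ∪ {γ}
  {α,β,γ,δ}  = {α,β,γ} ∪ {β,δ}
  {β,γ,δ,ε}  = {δ,ε} ∪ {β,γ}
  — 19 sets.
Iteration 3: 6 new —
  {α}  = ᶜ of {β,γ,δ,ε}
  {ε}  = ᶜ of {α,β,γ,δ}
  {α,β}  = ᶜ of {γ,δ,ε}
  {α,γ}  = ᶜ of {β,δ,ε}
  {α,ε}  = ᶜ of {β,γ,δ}
  {γ,δ}  = {γ} ∪ {δ}
  — 25 sets.
Iteration 4: +7 →
  {α,δ}  = {δ} ∪ {α}
  {β,ε}  = {β} ∪ {ε}
  {γ,ε}  = {ε} ∪ {γ}
  {α,β,δ}  = {α,β} ∪ {δ}
  {α,β,ε}  = ᶜ of {γ,δ}
  {α,γ,δ}  = {γ,δ} ∪ {α,γ}
  {β,γ,ε}  = {ε} ∪ {β,γ}
  — 32 sets.
Iteration 5: closed — nothing new.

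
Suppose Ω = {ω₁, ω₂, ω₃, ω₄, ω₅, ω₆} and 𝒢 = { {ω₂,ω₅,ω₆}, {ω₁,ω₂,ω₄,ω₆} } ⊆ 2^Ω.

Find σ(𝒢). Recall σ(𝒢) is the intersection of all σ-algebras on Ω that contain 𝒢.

|σ(𝒢)| = 16.  σ(𝒢) = { ∅, {ω₃}, {ω₅}, {ω₁,ω₄}, {ω₂,ω₆}, {ω₃,ω₅}, {ω₁,ω₃,ω₄}, {ω₁,ω₄,ω₅}, {ω₂,ω₃,ω₆}, {ω₂,ω₅,ω₆}, {ω₁,ω₂,ω₄,ω₆}, {ω₁,ω₃,ω₄,ω₅}, {ω₂,ω₃,ω₅,ω₆}, {ω₁,ω₂,ω₃,ω₄,ω₆}, {ω₁,ω₂,ω₄,ω₅,ω₆}, Ω }

Check:
Start: 𝒢 ∪ {∅, Ω} = { ∅, {ω₂,ω₅,ω₆}, {ω₁,ω₂,ω₄,ω₆}, Ω }.
Round 1 adds 3:
  {ω₃,ω₅}  = ᶜ of {ω₁,ω₂,ω₄,ω₆}
  {ω₁,ω₃,ω₄}  = ᶜ of {ω₂,ω₅,ω₆}
  {ω₁,ω₂,ω₄,ω₅,ω₆}  = {ω₂,ω₅,ω₆} ∪ {ω₁,ω₂,ω₄,ω₆}
Round 2: 4 new —
  {ω₃}  = ᶜ of {ω₁,ω₂,ω₄,ω₅,ω₆}
  {ω₁,ω₃,ω₄,ω₅}  = {ω₁,ω₃,ω₄} ∪ {ω₃,ω₅}
  {ω₂,ω₃,ω₅,ω₆}  = {ω₃,ω₅} ∪ {ω₂,ω₅,ω₆}
  {ω₁,ω₂,ω₃,ω₄,ω₆}  = {ω₁,ω₃,ω₄} ∪ {ω₁,ω₂,ω₄,ω₆}
Round 3. New:
  {ω₅}  = ᶜ of {ω₁,ω₂,ω₃,ω₄,ω₆}
  {ω₁,ω₄}  = ᶜ of {ω₂,ω₃,ω₅,ω₆}
  {ω₂,ω₆}  = ᶜ of {ω₁,ω₃,ω₄,ω₅}
Round 4 adds 2:
  {ω₁,ω₄,ω₅}  = {ω₁,ω₄} ∪ {ω₅}
  {ω₂,ω₃,ω₆}  = {ω₃} ∪ {ω₂,ω₆}
Round 5 adds nothing — fixpoint reached.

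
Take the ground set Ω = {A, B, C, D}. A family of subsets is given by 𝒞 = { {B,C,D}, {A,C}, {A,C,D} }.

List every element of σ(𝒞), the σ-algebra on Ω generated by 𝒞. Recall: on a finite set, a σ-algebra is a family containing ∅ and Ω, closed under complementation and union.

Start: 𝒞 ∪ {∅, Ω} = { {}, {A,C}, {A,C,D}, {B,C,D}, Ω }.
Step 1: +3 →
  {A}  = complement {B,C,D}
  {B}  = complement {A,C,D}
  {B,D}  = complement {A,C}
  |family| = 8
Step 2 adds 3:
  {A,B}  = {B} ∪ {A}
  {A,B,C}  = {B} ∪ {A,C}
  {A,B,D}  = {B,D} ∪ {A}
  |family| = 11
Step 3: 3 new —
  {C}  = complement {A,B,D}
  {D}  = complement {A,B,C}
  {C,D}  = complement {A,B}
  |family| = 14
Step 4 (2 new):
  {A,D}  = {D} ∪ {A}
  {B,C}  = {C} ∪ {B}
  |family| = 16
Step 5: stable.

σ(𝒞) = { {}, {A}, {B}, {C}, {D}, {A,B}, {A,C}, {A,D}, {B,C}, {B,D}, {C,D}, {A,B,C}, {A,B,D}, {A,C,D}, {B,C,D}, Ω }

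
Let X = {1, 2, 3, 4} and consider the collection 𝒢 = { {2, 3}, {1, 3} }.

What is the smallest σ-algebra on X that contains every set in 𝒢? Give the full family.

Answer: σ(𝒢) = { {}, {1}, {2}, {3}, {4}, {1, 2}, {1, 3}, {1, 4}, {2, 3}, {2, 4}, {3, 4}, {1, 2, 3}, {1, 2, 4}, {1, 3, 4}, {2, 3, 4}, X }

Derivation:
Take S₀ = 𝒢 ∪ {∅, X} = { {}, {1, 3}, {2, 3}, X }.
Iteration 1: +3 →
  {1, 4}  = X∖{2, 3}
  {2, 4}  = X∖{1, 3}
  {1, 2, 3}  = {1, 3} ∪ {2, 3}
  |family| = 7
Iteration 2 (4 new):
  {4}  = X∖{1, 2, 3}
  {1, 2, 4}  = {1, 4} ∪ {2, 4}
  {1, 3, 4}  = {1, 4} ∪ {1, 3}
  {2, 3, 4}  = {2, 3} ∪ {2, 4}
  |family| = 11
Iteration 3 (3 new):
  {1}  = X∖{2, 3, 4}
  {2}  = X∖{1, 3, 4}
  {3}  = X∖{1, 2, 4}
  |family| = 14
Iteration 4. New:
  {1, 2}  = {2} ∪ {1}
  {3, 4}  = {3} ∪ {4}
  |family| = 16
Iteration 5: no new sets; the family is a σ-algebra.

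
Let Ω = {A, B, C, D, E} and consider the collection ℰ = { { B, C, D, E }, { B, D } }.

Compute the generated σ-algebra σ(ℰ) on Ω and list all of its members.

Initial family (4 sets): { {  }, { B, D }, { B, C, D, E }, Ω }.
Round 1 adds 2:
  { A }  = { B, C, D, E }ᶜ
  { A, C, E }  = { B, D }ᶜ
  [6 total]
Round 2. New:
  { A, B, D }  = { B, D } ∪ { A }
  [7 total]
Round 3 adds 1:
  { C, E }  = { A, B, D }ᶜ
  [8 total]
After Round 4 the family is unchanged; done.

|σ(ℰ)| = 8.  σ(ℰ) = { {  }, { A }, { B, D }, { C, E }, { A, B, D }, { A, C, E }, { B, C, D, E }, Ω }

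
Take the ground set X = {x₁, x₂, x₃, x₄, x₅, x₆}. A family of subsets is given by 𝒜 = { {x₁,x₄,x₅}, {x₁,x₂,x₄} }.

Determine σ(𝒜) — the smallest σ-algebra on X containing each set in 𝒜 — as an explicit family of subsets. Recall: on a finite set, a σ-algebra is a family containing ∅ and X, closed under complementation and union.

Initial family (4 sets): { {}, {x₁,x₂,x₄}, {x₁,x₄,x₅}, X }.
Iteration 1. New:
  {x₂,x₃,x₆}  = complement {x₁,x₄,x₅}
  {x₃,x₅,x₆}  = complement {x₁,x₂,x₄}
  {x₁,x₂,x₄,x₅}  = {x₁,x₂,x₄} ∪ {x₁,x₄,x₅}
  |family| = 7
Iteration 2 (4 new):
  {x₃,x₆}  = complement {x₁,x₂,x₄,x₅}
  {x₂,x₃,x₅,x₆}  = {x₃,x₅,x₆} ∪ {x₂,x₃,x₆}
  {x₁,x₂,x₃,x₄,x₆}  = {x₂,x₃,x₆} ∪ {x₁,x₂,x₄}
  {x₁,x₃,x₄,x₅,x₆}  = {x₁,x₄,x₅} ∪ {x₃,x₅,x₆}
  |family| = 11
Iteration 3. New:
  {x₂}  = complement {x₁,x₃,x₄,x₅,x₆}
  {x₅}  = complement {x₁,x₂,x₃,x₄,x₆}
  {x₁,x₄}  = complement {x₂,x₃,x₅,x₆}
  |family| = 14
Iteration 4: +2 →
  {x₂,x₅}  = {x₂} ∪ {x₅}
  {x₁,x₃,x₄,x₆}  = {x₁,x₄} ∪ {x₃,x₆}
  |family| = 16
Iteration 5: closed — nothing new.

Therefore σ(𝒜) = { {}, {x₂}, {x₅}, {x₁,x₄}, {x₂,x₅}, {x₃,x₆}, {x₁,x₂,x₄}, {x₁,x₄,x₅}, {x₂,x₃,x₆}, {x₃,x₅,x₆}, {x₁,x₂,x₄,x₅}, {x₁,x₃,x₄,x₆}, {x₂,x₃,x₅,x₆}, {x₁,x₂,x₃,x₄,x₆}, {x₁,x₃,x₄,x₅,x₆}, X } (|σ(𝒜)| = 16).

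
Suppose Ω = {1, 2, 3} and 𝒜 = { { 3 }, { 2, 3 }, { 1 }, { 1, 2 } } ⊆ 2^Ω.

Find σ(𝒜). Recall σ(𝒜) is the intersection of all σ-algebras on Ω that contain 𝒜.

Seed the family with 𝒜 together with ∅ and Ω: { {  }, { 1 }, { 3 }, { 1, 2 }, { 2, 3 }, Ω }.
Step 1: 1 new —
  { 1, 3 }  = { 3 } ∪ { 1 }
  (now 7)
Step 2: 1 new —
  { 2 }  = complement { 1, 3 }
  (now 8)
Step 3: already closed under ᶜ and ∪.

Hence σ(𝒜) has 8 members: { {  }, { 1 }, { 2 }, { 3 }, { 1, 2 }, { 1, 3 }, { 2, 3 }, Ω }.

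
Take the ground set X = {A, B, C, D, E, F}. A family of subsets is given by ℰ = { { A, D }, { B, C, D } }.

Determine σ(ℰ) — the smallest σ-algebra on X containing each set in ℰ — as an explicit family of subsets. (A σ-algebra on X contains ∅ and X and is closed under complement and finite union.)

Begin from { ∅, { A, D }, { B, C, D }, X } (that is, ℰ plus ∅ and X).
Step 1: 3 new —
  { A, E, F }  = { B, C, D }ᶜ
  { A, B, C, D }  = { B, C, D } ∪ { A, D }
  { B, C, E, F }  = { A, D }ᶜ
  — 7 sets.
Step 2 (4 new):
  { E, F }  = { A, B, C, D }ᶜ
  { A, D, E, F }  = { A, D } ∪ { A, E, F }
  { A, B, C, E, F }  = { A, E, F } ∪ { B, C, E, F }
  { B, C, D, E, F }  = { B, C, D } ∪ { B, C, E, F }
  — 11 sets.
Step 3 (3 new):
  { A }  = { B, C, D, E, F }ᶜ
  { D }  = { A, B, C, E, F }ᶜ
  { B, C }  = { A, D, E, F }ᶜ
  — 14 sets.
Step 4 (2 new):
  { A, B, C }  = { B, C } ∪ { A }
  { D, E, F }  = { E, F } ∪ { D }
  — 16 sets.
After Step 5 the family is unchanged; done.

Therefore σ(ℰ) = { ∅, { A }, { D }, { A, D }, { B, C }, { E, F }, { A, B, C }, { A, E, F }, { B, C, D }, { D, E, F }, { A, B, C, D }, { A, D, E, F }, { B, C, E, F }, { A, B, C, E, F }, { B, C, D, E, F }, X } (|σ(ℰ)| = 16).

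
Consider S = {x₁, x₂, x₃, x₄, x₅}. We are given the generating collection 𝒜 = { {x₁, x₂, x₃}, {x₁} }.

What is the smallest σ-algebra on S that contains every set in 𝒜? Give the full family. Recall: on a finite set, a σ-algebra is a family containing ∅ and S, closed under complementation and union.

Take S₀ = 𝒜 ∪ {∅, S} = { {}, {x₁}, {x₁, x₂, x₃}, S }.
Round 1. New:
  {x₄, x₅}  = ᶜ of {x₁, x₂, x₃}
  {x₂, x₃, x₄, x₅}  = ᶜ of {x₁}
  — 6 sets.
Round 2. New:
  {x₁, x₄, x₅}  = {x₄, x₅} ∪ {x₁}
  — 7 sets.
Round 3. New:
  {x₂, x₃}  = ᶜ of {x₁, x₄, x₅}
  — 8 sets.
Round 4: already closed under ᶜ and ∪.

Hence σ(𝒜) has 8 members: { {}, {x₁}, {x₂, x₃}, {x₄, x₅}, {x₁, x₂, x₃}, {x₁, x₄, x₅}, {x₂, x₃, x₄, x₅}, S }.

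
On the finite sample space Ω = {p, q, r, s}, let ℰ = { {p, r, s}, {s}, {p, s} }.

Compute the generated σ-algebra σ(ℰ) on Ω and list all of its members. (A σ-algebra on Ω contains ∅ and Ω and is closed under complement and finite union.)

Initial family (5 sets): { ∅, {s}, {p, s}, {p, r, s}, Ω }.
Round 1. New:
  {q}  = {p, r, s}ᶜ
  {q, r}  = {p, s}ᶜ
  {p, q, r}  = {s}ᶜ
  (now 8)
Round 2: +3 →
  {q, s}  = {s} ∪ {q}
  {p, q, s}  = {q} ∪ {p, s}
  {q, r, s}  = {s} ∪ {q, r}
  (now 11)
Round 3 adds 3:
  {p}  = {q, r, s}ᶜ
  {r}  = {p, q, s}ᶜ
  {p, r}  = {q, s}ᶜ
  (now 14)
Round 4 (2 new):
  {p, q}  = {q} ∪ {p}
  {r, s}  = {r} ∪ {s}
  (now 16)
Round 5: stable.

σ(ℰ) = { ∅, {p}, {q}, {r}, {s}, {p, q}, {p, r}, {p, s}, {q, r}, {q, s}, {r, s}, {p, q, r}, {p, q, s}, {p, r, s}, {q, r, s}, Ω }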